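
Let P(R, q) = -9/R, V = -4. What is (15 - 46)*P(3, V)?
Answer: 93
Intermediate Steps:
(15 - 46)*P(3, V) = (15 - 46)*(-9/3) = -(-279)/3 = -31*(-3) = 93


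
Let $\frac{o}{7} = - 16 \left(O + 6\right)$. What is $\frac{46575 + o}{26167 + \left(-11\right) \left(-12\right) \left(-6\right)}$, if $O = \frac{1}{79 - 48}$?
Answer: $\frac{1422881}{786625} \approx 1.8088$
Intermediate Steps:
$O = \frac{1}{31} \approx 0.032258$
$o = - \frac{20944}{31}$ ($o = 7 \left(- 16 \left(\frac{1}{31} + 6\right)\right) = 7 \left(\left(-16\right) \frac{187}{31}\right) = 7 \left(- \frac{2992}{31}\right) = - \frac{20944}{31} \approx -675.61$)
$\frac{46575 + o}{26167 + \left(-11\right) \left(-12\right) \left(-6\right)} = \frac{46575 - \frac{20944}{31}}{26167 + \left(-11\right) \left(-12\right) \left(-6\right)} = \frac{1422881}{31 \left(26167 + 132 \left(-6\right)\right)} = \frac{1422881}{31 \left(26167 - 792\right)} = \frac{1422881}{31 \cdot 25375} = \frac{1422881}{31} \cdot \frac{1}{25375} = \frac{1422881}{786625}$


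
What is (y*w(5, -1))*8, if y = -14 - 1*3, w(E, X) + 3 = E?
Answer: -272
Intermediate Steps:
w(E, X) = -3 + E
y = -17 (y = -14 - 3 = -17)
(y*w(5, -1))*8 = -17*(-3 + 5)*8 = -17*2*8 = -34*8 = -272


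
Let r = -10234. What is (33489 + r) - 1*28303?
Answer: -5048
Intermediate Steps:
(33489 + r) - 1*28303 = (33489 - 10234) - 1*28303 = 23255 - 28303 = -5048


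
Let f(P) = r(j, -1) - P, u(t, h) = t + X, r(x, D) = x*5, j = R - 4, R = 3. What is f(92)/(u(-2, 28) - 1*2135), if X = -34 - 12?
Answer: 97/2183 ≈ 0.044434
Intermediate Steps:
X = -46
j = -1 (j = 3 - 4 = -1)
r(x, D) = 5*x
u(t, h) = -46 + t (u(t, h) = t - 46 = -46 + t)
f(P) = -5 - P (f(P) = 5*(-1) - P = -5 - P)
f(92)/(u(-2, 28) - 1*2135) = (-5 - 1*92)/((-46 - 2) - 1*2135) = (-5 - 92)/(-48 - 2135) = -97/(-2183) = -97*(-1/2183) = 97/2183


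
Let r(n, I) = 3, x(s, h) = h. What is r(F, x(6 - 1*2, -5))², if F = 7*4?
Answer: 9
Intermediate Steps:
F = 28
r(F, x(6 - 1*2, -5))² = 3² = 9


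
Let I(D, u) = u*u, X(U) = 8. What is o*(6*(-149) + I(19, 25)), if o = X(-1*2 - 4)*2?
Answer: -4304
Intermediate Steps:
o = 16 (o = 8*2 = 16)
I(D, u) = u²
o*(6*(-149) + I(19, 25)) = 16*(6*(-149) + 25²) = 16*(-894 + 625) = 16*(-269) = -4304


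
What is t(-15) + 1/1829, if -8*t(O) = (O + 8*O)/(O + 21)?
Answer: 82321/29264 ≈ 2.8130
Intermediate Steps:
t(O) = -9*O/(8*(21 + O)) (t(O) = -(O + 8*O)/(8*(O + 21)) = -9*O/(8*(21 + O)))
t(-15) + 1/1829 = -9*(-15)/(168 + 8*(-15)) + 1/1829 = -9*(-15)/(168 - 120) + 1/1829 = -9*(-15)/48 + 1/1829 = -9*(-15)*1/48 + 1/1829 = 45/16 + 1/1829 = 82321/29264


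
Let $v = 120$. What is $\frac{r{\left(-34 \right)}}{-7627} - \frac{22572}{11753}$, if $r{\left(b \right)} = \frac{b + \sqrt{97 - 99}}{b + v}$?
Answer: $- \frac{7402535891}{3854525633} - \frac{i \sqrt{2}}{655922} \approx -1.9205 - 2.1561 \cdot 10^{-6} i$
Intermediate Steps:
$r{\left(b \right)} = \frac{b + i \sqrt{2}}{120 + b}$ ($r{\left(b \right)} = \frac{b + \sqrt{97 - 99}}{b + 120} = \frac{b + \sqrt{-2}}{120 + b} = \frac{b + i \sqrt{2}}{120 + b}$)
$\frac{r{\left(-34 \right)}}{-7627} - \frac{22572}{11753} = \frac{\frac{1}{120 - 34} \left(-34 + i \sqrt{2}\right)}{-7627} - \frac{22572}{11753} = \frac{-34 + i \sqrt{2}}{86} \left(- \frac{1}{7627}\right) - \frac{22572}{11753} = \left(- \frac{17}{43} + \frac{i \sqrt{2}}{86}\right) \left(- \frac{1}{7627}\right) - \frac{22572}{11753} = \left(\frac{17}{327961} - \frac{i \sqrt{2}}{655922}\right) - \frac{22572}{11753} = - \frac{7402535891}{3854525633} - \frac{i \sqrt{2}}{655922}$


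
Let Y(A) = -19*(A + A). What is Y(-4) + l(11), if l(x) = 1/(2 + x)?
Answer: 1977/13 ≈ 152.08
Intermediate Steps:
Y(A) = -38*A
Y(-4) + l(11) = -38*(-4) + 1/(2 + 11) = 152 + 1/13 = 1977/13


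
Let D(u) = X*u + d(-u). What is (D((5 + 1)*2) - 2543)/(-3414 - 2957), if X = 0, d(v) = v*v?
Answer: 2399/6371 ≈ 0.37655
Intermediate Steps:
d(v) = v**2
D(u) = u**2 (D(u) = 0*u + (-u)**2 = 0 + u**2 = u**2)
(D((5 + 1)*2) - 2543)/(-3414 - 2957) = (((5 + 1)*2)**2 - 2543)/(-3414 - 2957) = ((6*2)**2 - 2543)/(-6371) = (12**2 - 2543)*(-1/6371) = (144 - 2543)*(-1/6371) = -2399*(-1/6371) = 2399/6371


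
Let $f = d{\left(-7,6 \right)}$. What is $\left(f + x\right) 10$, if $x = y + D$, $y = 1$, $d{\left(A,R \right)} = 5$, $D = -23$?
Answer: $-170$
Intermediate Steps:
$f = 5$
$x = -22$ ($x = 1 - 23 = -22$)
$\left(f + x\right) 10 = \left(5 - 22\right) 10 = \left(-17\right) 10 = -170$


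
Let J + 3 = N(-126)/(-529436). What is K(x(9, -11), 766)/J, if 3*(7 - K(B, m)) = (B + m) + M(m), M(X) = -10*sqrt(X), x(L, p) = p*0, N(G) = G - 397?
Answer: 78885964/952671 - 1058872*sqrt(766)/952671 ≈ 52.043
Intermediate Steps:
N(G) = -397 + G
x(L, p) = 0
J = -1587785/529436 (J = -3 + (-397 - 126)/(-529436) = -3 - 523*(-1/529436) = -3 + 523/529436 = -1587785/529436 ≈ -2.9990)
K(B, m) = 7 - B/3 - m/3 + 10*sqrt(m)/3 (K(B, m) = 7 - ((B + m) - 10*sqrt(m))/3 = 7 - (B + m - 10*sqrt(m))/3 = 7 + (-B/3 - m/3 + 10*sqrt(m)/3) = 7 - B/3 - m/3 + 10*sqrt(m)/3)
K(x(9, -11), 766)/J = (7 - 1/3*0 - 1/3*766 + 10*sqrt(766)/3)/(-1587785/529436) = (7 + 0 - 766/3 + 10*sqrt(766)/3)*(-529436/1587785) = (-745/3 + 10*sqrt(766)/3)*(-529436/1587785) = 78885964/952671 - 1058872*sqrt(766)/952671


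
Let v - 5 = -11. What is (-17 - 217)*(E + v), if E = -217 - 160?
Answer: 89622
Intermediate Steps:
E = -377
v = -6 (v = 5 - 11 = -6)
(-17 - 217)*(E + v) = (-17 - 217)*(-377 - 6) = -234*(-383) = 89622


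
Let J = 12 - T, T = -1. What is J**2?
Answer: 169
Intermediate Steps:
J = 13 (J = 12 - 1*(-1) = 12 + 1 = 13)
J**2 = 13**2 = 169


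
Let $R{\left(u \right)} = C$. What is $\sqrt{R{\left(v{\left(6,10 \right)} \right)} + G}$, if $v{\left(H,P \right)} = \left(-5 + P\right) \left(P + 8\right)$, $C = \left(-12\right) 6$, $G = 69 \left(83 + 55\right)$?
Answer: $15 \sqrt{42} \approx 97.211$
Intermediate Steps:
$G = 9522$ ($G = 69 \cdot 138 = 9522$)
$C = -72$
$v{\left(H,P \right)} = \left(-5 + P\right) \left(8 + P\right)$
$R{\left(u \right)} = -72$
$\sqrt{R{\left(v{\left(6,10 \right)} \right)} + G} = \sqrt{-72 + 9522} = \sqrt{9450} = 15 \sqrt{42}$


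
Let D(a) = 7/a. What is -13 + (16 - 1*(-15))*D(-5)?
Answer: -282/5 ≈ -56.400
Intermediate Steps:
-13 + (16 - 1*(-15))*D(-5) = -13 + (16 - 1*(-15))*(7/(-5)) = -13 + (16 + 15)*(7*(-1/5)) = -13 + 31*(-7/5) = -13 - 217/5 = -282/5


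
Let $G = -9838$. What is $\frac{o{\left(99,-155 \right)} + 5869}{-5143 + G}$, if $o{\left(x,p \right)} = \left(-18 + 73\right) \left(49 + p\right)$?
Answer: $- \frac{39}{14981} \approx -0.0026033$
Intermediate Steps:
$o{\left(x,p \right)} = 2695 + 55 p$ ($o{\left(x,p \right)} = 55 \left(49 + p\right) = 2695 + 55 p$)
$\frac{o{\left(99,-155 \right)} + 5869}{-5143 + G} = \frac{\left(2695 + 55 \left(-155\right)\right) + 5869}{-5143 - 9838} = \frac{\left(2695 - 8525\right) + 5869}{-14981} = \left(-5830 + 5869\right) \left(- \frac{1}{14981}\right) = 39 \left(- \frac{1}{14981}\right) = - \frac{39}{14981}$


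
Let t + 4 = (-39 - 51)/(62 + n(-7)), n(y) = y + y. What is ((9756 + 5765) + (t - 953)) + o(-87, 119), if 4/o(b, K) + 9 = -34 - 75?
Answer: 6873307/472 ≈ 14562.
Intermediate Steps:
n(y) = 2*y
o(b, K) = -2/59 (o(b, K) = 4/(-9 + (-34 - 75)) = 4/(-9 - 109) = 4/(-118) = 4*(-1/118) = -2/59)
t = -47/8 (t = -4 + (-39 - 51)/(62 + 2*(-7)) = -4 - 90/(62 - 14) = -4 - 90/48 = -4 + (1/48)*(-90) = -4 - 15/8 = -47/8 ≈ -5.8750)
((9756 + 5765) + (t - 953)) + o(-87, 119) = ((9756 + 5765) + (-47/8 - 953)) - 2/59 = (15521 - 7671/8) - 2/59 = 116497/8 - 2/59 = 6873307/472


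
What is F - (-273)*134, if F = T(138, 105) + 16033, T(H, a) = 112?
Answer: 52727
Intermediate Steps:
F = 16145 (F = 112 + 16033 = 16145)
F - (-273)*134 = 16145 - (-273)*134 = 16145 - 1*(-36582) = 16145 + 36582 = 52727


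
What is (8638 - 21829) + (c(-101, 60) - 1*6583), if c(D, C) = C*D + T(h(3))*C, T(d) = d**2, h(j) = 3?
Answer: -25294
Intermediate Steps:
c(D, C) = 9*C + C*D (c(D, C) = C*D + 3**2*C = C*D + 9*C = 9*C + C*D)
(8638 - 21829) + (c(-101, 60) - 1*6583) = (8638 - 21829) + (60*(9 - 101) - 1*6583) = -13191 + (60*(-92) - 6583) = -13191 + (-5520 - 6583) = -13191 - 12103 = -25294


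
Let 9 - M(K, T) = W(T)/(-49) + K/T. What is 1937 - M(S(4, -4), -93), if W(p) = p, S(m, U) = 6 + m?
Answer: 8794055/4557 ≈ 1929.8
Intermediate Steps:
M(K, T) = 9 + T/49 - K/T (M(K, T) = 9 - (T/(-49) + K/T) = 9 - (T*(-1/49) + K/T) = 9 - (-T/49 + K/T) = 9 + (T/49 - K/T) = 9 + T/49 - K/T)
1937 - M(S(4, -4), -93) = 1937 - (9 + (1/49)*(-93) - 1*(6 + 4)/(-93)) = 1937 - (9 - 93/49 - 1*10*(-1/93)) = 1937 - (9 - 93/49 + 10/93) = 1937 - 1*32854/4557 = 1937 - 32854/4557 = 8794055/4557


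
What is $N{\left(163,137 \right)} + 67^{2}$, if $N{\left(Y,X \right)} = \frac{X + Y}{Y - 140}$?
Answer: $\frac{103547}{23} \approx 4502.0$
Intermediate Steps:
$N{\left(Y,X \right)} = \frac{X + Y}{-140 + Y}$
$N{\left(163,137 \right)} + 67^{2} = \frac{137 + 163}{-140 + 163} + 67^{2} = \frac{1}{23} \cdot 300 + 4489 = \frac{300}{23} + 4489 = \frac{103547}{23}$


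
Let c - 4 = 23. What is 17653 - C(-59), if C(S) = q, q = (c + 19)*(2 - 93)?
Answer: 21839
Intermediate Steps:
c = 27 (c = 4 + 23 = 27)
q = -4186 (q = (27 + 19)*(2 - 93) = 46*(-91) = -4186)
C(S) = -4186
17653 - C(-59) = 17653 - 1*(-4186) = 17653 + 4186 = 21839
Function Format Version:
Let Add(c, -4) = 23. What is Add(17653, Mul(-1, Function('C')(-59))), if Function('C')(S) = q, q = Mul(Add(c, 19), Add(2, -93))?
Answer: 21839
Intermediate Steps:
c = 27 (c = Add(4, 23) = 27)
q = -4186 (q = Mul(Add(27, 19), Add(2, -93)) = Mul(46, -91) = -4186)
Function('C')(S) = -4186
Add(17653, Mul(-1, Function('C')(-59))) = Add(17653, Mul(-1, -4186)) = Add(17653, 4186) = 21839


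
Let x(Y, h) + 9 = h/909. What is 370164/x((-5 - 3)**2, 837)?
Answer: -3115547/68 ≈ -45817.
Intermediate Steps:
x(Y, h) = -9 + h/909
370164/x((-5 - 3)**2, 837) = 370164/(-9 + (1/909)*837) = 370164/(-9 + 93/101) = 370164/(-816/101) = 370164*(-101/816) = -3115547/68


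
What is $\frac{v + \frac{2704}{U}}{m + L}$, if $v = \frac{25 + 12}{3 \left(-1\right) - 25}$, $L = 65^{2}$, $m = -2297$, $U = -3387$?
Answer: $- \frac{201031}{182843808} \approx -0.0010995$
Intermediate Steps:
$L = 4225$
$v = - \frac{37}{28}$ ($v = \frac{37}{-3 - 25} = \frac{37}{-28} = 37 \left(- \frac{1}{28}\right) = - \frac{37}{28} \approx -1.3214$)
$\frac{v + \frac{2704}{U}}{m + L} = \frac{- \frac{37}{28} + \frac{2704}{-3387}}{-2297 + 4225} = \frac{- \frac{37}{28} + 2704 \left(- \frac{1}{3387}\right)}{1928} = \left(- \frac{37}{28} - \frac{2704}{3387}\right) \frac{1}{1928} = \left(- \frac{201031}{94836}\right) \frac{1}{1928} = - \frac{201031}{182843808}$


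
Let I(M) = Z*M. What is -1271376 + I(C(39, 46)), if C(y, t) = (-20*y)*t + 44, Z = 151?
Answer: -6682612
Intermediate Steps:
C(y, t) = 44 - 20*t*y (C(y, t) = -20*t*y + 44 = 44 - 20*t*y)
I(M) = 151*M
-1271376 + I(C(39, 46)) = -1271376 + 151*(44 - 20*46*39) = -1271376 + 151*(44 - 35880) = -1271376 + 151*(-35836) = -1271376 - 5411236 = -6682612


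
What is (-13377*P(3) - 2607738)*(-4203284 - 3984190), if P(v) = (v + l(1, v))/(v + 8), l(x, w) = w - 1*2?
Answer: 235296753170724/11 ≈ 2.1391e+13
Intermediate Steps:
l(x, w) = -2 + w (l(x, w) = w - 2 = -2 + w)
P(v) = (-2 + 2*v)/(8 + v) (P(v) = (v + (-2 + v))/(v + 8) = (-2 + 2*v)/(8 + v))
(-13377*P(3) - 2607738)*(-4203284 - 3984190) = (-26754*(-1 + 3)/(8 + 3) - 2607738)*(-4203284 - 3984190) = (-26754*2/11 - 2607738)*(-8187474) = (-13377*4/11 - 2607738)*(-8187474) = (-53508/11 - 2607738)*(-8187474) = -28738626/11*(-8187474) = 235296753170724/11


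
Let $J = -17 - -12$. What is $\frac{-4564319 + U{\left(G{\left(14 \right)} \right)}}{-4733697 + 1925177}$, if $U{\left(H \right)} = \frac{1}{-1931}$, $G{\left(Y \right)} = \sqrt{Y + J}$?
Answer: $\frac{881369999}{542325212} \approx 1.6252$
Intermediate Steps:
$J = -5$ ($J = -17 + 12 = -5$)
$G{\left(Y \right)} = \sqrt{-5 + Y}$ ($G{\left(Y \right)} = \sqrt{Y - 5} = \sqrt{-5 + Y}$)
$U{\left(H \right)} = - \frac{1}{1931}$
$\frac{-4564319 + U{\left(G{\left(14 \right)} \right)}}{-4733697 + 1925177} = \frac{-4564319 - \frac{1}{1931}}{-4733697 + 1925177} = - \frac{8813699990}{1931 \left(-2808520\right)} = \left(- \frac{8813699990}{1931}\right) \left(- \frac{1}{2808520}\right) = \frac{881369999}{542325212}$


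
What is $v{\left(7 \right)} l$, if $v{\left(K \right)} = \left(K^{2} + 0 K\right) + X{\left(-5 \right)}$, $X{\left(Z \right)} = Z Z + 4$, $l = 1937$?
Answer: $151086$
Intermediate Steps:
$X{\left(Z \right)} = 4 + Z^{2}$ ($X{\left(Z \right)} = Z^{2} + 4 = 4 + Z^{2}$)
$v{\left(K \right)} = 29 + K^{2}$ ($v{\left(K \right)} = \left(K^{2} + 0 K\right) + \left(4 + \left(-5\right)^{2}\right) = \left(K^{2} + 0\right) + \left(4 + 25\right) = K^{2} + 29 = 29 + K^{2}$)
$v{\left(7 \right)} l = \left(29 + 7^{2}\right) 1937 = \left(29 + 49\right) 1937 = 78 \cdot 1937 = 151086$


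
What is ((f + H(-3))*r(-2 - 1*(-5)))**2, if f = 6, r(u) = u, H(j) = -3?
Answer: 81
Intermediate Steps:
((f + H(-3))*r(-2 - 1*(-5)))**2 = ((6 - 3)*(-2 - 1*(-5)))**2 = (3*(-2 + 5))**2 = (3*3)**2 = 9**2 = 81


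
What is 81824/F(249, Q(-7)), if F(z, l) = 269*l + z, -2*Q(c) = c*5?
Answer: 163648/9913 ≈ 16.508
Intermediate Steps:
Q(c) = -5*c/2 (Q(c) = -c*5/2 = -5*c/2)
F(z, l) = z + 269*l
81824/F(249, Q(-7)) = 81824/(249 + 269*(-5/2*(-7))) = 81824/(249 + 269*(35/2)) = 81824/(249 + 9415/2) = 81824/(9913/2) = 81824*(2/9913) = 163648/9913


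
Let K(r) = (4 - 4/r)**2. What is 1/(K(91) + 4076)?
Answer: 8281/33882956 ≈ 0.00024440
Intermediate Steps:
1/(K(91) + 4076) = 1/(16*(-1 + 91)**2/91**2 + 4076) = 1/(16*(1/8281)*90**2 + 4076) = 1/(16*(1/8281)*8100 + 4076) = 1/(129600/8281 + 4076) = 1/(33882956/8281) = 8281/33882956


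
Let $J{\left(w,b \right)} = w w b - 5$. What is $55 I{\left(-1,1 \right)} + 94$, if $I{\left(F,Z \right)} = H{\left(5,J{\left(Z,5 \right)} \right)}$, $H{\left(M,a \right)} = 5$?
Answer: $369$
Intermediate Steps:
$J{\left(w,b \right)} = -5 + b w^{2}$ ($J{\left(w,b \right)} = w^{2} b - 5 = b w^{2} - 5 = -5 + b w^{2}$)
$I{\left(F,Z \right)} = 5$
$55 I{\left(-1,1 \right)} + 94 = 55 \cdot 5 + 94 = 275 + 94 = 369$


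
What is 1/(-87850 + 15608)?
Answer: -1/72242 ≈ -1.3842e-5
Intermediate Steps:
1/(-87850 + 15608) = 1/(-72242) = -1/72242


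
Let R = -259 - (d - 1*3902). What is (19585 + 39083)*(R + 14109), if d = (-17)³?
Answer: 1329710220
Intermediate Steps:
d = -4913
R = 8556 (R = -259 - (-4913 - 1*3902) = -259 - (-4913 - 3902) = -259 - 1*(-8815) = -259 + 8815 = 8556)
(19585 + 39083)*(R + 14109) = (19585 + 39083)*(8556 + 14109) = 58668*22665 = 1329710220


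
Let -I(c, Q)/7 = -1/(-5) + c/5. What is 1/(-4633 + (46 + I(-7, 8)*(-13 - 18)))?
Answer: -5/24237 ≈ -0.00020630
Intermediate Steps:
I(c, Q) = -7/5 - 7*c/5 (I(c, Q) = -7*(-1/(-5) + c/5) = -7*(-1*(-⅕) + c*(⅕)) = -7*(⅕ + c/5) = -7/5 - 7*c/5)
1/(-4633 + (46 + I(-7, 8)*(-13 - 18))) = 1/(-4633 + (46 + (-7/5 - 7/5*(-7))*(-13 - 18))) = 1/(-4633 + (46 + (-7/5 + 49/5)*(-31))) = 1/(-4633 + (46 + (42/5)*(-31))) = 1/(-4633 + (46 - 1302/5)) = 1/(-4633 - 1072/5) = 1/(-24237/5) = -5/24237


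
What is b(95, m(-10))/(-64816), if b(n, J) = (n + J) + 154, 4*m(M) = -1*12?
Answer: -123/32408 ≈ -0.0037954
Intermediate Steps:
m(M) = -3 (m(M) = (-1*12)/4 = (¼)*(-12) = -3)
b(n, J) = 154 + J + n (b(n, J) = (J + n) + 154 = 154 + J + n)
b(95, m(-10))/(-64816) = (154 - 3 + 95)/(-64816) = 246*(-1/64816) = -123/32408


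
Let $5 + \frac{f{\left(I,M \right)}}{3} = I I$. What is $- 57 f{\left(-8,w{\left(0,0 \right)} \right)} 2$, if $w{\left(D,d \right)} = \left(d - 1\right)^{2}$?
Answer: $-20178$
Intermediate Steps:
$w{\left(D,d \right)} = \left(-1 + d\right)^{2}$
$f{\left(I,M \right)} = -15 + 3 I^{2}$ ($f{\left(I,M \right)} = -15 + 3 I I = -15 + 3 I^{2}$)
$- 57 f{\left(-8,w{\left(0,0 \right)} \right)} 2 = - 57 \left(-15 + 3 \left(-8\right)^{2}\right) 2 = - 57 \left(-15 + 3 \cdot 64\right) 2 = - 57 \left(-15 + 192\right) 2 = \left(-57\right) 177 \cdot 2 = \left(-10089\right) 2 = -20178$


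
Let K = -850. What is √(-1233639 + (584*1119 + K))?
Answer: 7*I*√11857 ≈ 762.23*I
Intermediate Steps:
√(-1233639 + (584*1119 + K)) = √(-1233639 + (584*1119 - 850)) = √(-1233639 + (653496 - 850)) = √(-1233639 + 652646) = √(-580993) = 7*I*√11857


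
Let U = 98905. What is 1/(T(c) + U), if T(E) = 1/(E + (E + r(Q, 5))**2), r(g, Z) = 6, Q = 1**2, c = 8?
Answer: 204/20176621 ≈ 1.0111e-5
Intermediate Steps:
Q = 1
T(E) = 1/(E + (6 + E)**2) (T(E) = 1/(E + (E + 6)**2) = 1/(E + (6 + E)**2))
1/(T(c) + U) = 1/(1/(8 + (6 + 8)**2) + 98905) = 1/(1/(8 + 14**2) + 98905) = 1/(1/(8 + 196) + 98905) = 1/(1/204 + 98905) = 1/(20176621/204) = 204/20176621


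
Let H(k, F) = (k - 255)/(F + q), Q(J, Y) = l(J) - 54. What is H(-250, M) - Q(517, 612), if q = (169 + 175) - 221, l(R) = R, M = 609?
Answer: -339421/732 ≈ -463.69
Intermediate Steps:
Q(J, Y) = -54 + J (Q(J, Y) = J - 54 = -54 + J)
q = 123 (q = 344 - 221 = 123)
H(k, F) = (-255 + k)/(123 + F) (H(k, F) = (k - 255)/(F + 123) = (-255 + k)/(123 + F))
H(-250, M) - Q(517, 612) = (-255 - 250)/(123 + 609) - (-54 + 517) = -505/732 - 1*463 = (1/732)*(-505) - 463 = -505/732 - 463 = -339421/732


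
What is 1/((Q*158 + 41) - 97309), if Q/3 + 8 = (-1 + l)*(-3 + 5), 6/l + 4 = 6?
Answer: -1/99164 ≈ -1.0084e-5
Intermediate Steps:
l = 3 (l = 6/(-4 + 6) = 6/2 = 6*(½) = 3)
Q = -12 (Q = -24 + 3*((-1 + 3)*(-3 + 5)) = -24 + 3*(2*2) = -24 + 3*4 = -24 + 12 = -12)
1/((Q*158 + 41) - 97309) = 1/((-12*158 + 41) - 97309) = 1/((-1896 + 41) - 97309) = 1/(-1855 - 97309) = 1/(-99164) = -1/99164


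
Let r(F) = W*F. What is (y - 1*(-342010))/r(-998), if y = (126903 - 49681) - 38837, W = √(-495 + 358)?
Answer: 380395*I*√137/136726 ≈ 32.564*I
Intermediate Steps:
W = I*√137 (W = √(-137) = I*√137 ≈ 11.705*I)
y = 38385 (y = 77222 - 38837 = 38385)
r(F) = I*F*√137 (r(F) = (I*√137)*F = I*F*√137)
(y - 1*(-342010))/r(-998) = (38385 - 1*(-342010))/((I*(-998)*√137)) = (38385 + 342010)/((-998*I*√137)) = 380395*(I*√137/136726) = 380395*I*√137/136726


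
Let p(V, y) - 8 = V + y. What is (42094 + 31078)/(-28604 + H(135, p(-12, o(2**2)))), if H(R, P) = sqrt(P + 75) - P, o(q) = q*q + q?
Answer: -2094182640/819104309 - 73172*sqrt(91)/819104309 ≈ -2.5575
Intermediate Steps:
o(q) = q + q**2 (o(q) = q**2 + q = q + q**2)
p(V, y) = 8 + V + y (p(V, y) = 8 + (V + y) = 8 + V + y)
H(R, P) = sqrt(75 + P) - P
(42094 + 31078)/(-28604 + H(135, p(-12, o(2**2)))) = (42094 + 31078)/(-28604 + (sqrt(75 + (8 - 12 + 2**2*(1 + 2**2))) - (8 - 12 + 2**2*(1 + 2**2)))) = 73172/(-28604 + (sqrt(75 + (8 - 12 + 4*(1 + 4))) - (8 - 12 + 4*(1 + 4)))) = 73172/(-28604 + (sqrt(75 + (8 - 12 + 4*5)) - (8 - 12 + 4*5))) = 73172/(-28604 + (sqrt(75 + (8 - 12 + 20)) - (8 - 12 + 20))) = 73172/(-28604 + (sqrt(75 + 16) - 1*16)) = 73172/(-28604 + (sqrt(91) - 16)) = 73172/(-28604 + (-16 + sqrt(91))) = 73172/(-28620 + sqrt(91))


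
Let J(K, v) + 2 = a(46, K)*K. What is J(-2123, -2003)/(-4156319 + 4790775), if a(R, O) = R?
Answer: -24415/158614 ≈ -0.15393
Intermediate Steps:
J(K, v) = -2 + 46*K
J(-2123, -2003)/(-4156319 + 4790775) = (-2 + 46*(-2123))/(-4156319 + 4790775) = (-2 - 97658)/634456 = -97660*1/634456 = -24415/158614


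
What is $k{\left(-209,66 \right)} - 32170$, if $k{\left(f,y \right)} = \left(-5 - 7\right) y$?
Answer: $-32962$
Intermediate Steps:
$k{\left(f,y \right)} = - 12 y$
$k{\left(-209,66 \right)} - 32170 = \left(-12\right) 66 - 32170 = -792 - 32170 = -32962$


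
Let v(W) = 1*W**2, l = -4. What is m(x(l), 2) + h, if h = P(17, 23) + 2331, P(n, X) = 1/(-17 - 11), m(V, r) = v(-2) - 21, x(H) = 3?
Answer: 64791/28 ≈ 2314.0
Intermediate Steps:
v(W) = W**2
m(V, r) = -17 (m(V, r) = (-2)**2 - 21 = 4 - 21 = -17)
P(n, X) = -1/28 (P(n, X) = 1/(-28) = -1/28)
h = 65267/28 (h = -1/28 + 2331 = 65267/28 ≈ 2331.0)
m(x(l), 2) + h = -17 + 65267/28 = 64791/28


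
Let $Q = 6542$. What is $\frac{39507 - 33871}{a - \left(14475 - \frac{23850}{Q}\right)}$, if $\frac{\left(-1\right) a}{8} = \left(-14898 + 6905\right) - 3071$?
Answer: $\frac{4608839}{60546738} \approx 0.07612$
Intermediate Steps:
$a = 88512$ ($a = - 8 \left(\left(-14898 + 6905\right) - 3071\right) = - 8 \left(-7993 - 3071\right) = \left(-8\right) \left(-11064\right) = 88512$)
$\frac{39507 - 33871}{a - \left(14475 - \frac{23850}{Q}\right)} = \frac{39507 - 33871}{88512 - \left(14475 - \frac{23850}{6542}\right)} = \frac{5636}{88512 + \left(-14475 + 23850 \cdot \frac{1}{6542}\right)} = \frac{5636}{88512 + \left(-14475 + \frac{11925}{3271}\right)} = \frac{5636}{88512 - \frac{47335800}{3271}} = \frac{5636}{\frac{242186952}{3271}} = 5636 \cdot \frac{3271}{242186952} = \frac{4608839}{60546738}$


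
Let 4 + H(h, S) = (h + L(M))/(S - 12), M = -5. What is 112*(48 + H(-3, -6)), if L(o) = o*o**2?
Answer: 51520/9 ≈ 5724.4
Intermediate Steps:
L(o) = o**3
H(h, S) = -4 + (-125 + h)/(-12 + S) (H(h, S) = -4 + (h + (-5)**3)/(S - 12) = -4 + (h - 125)/(-12 + S) = -4 + (-125 + h)/(-12 + S))
112*(48 + H(-3, -6)) = 112*(48 + (-77 - 3 - 4*(-6))/(-12 - 6)) = 112*(48 + (-77 - 3 + 24)/(-18)) = 112*(48 - 1/18*(-56)) = 112*(48 + 28/9) = 112*(460/9) = 51520/9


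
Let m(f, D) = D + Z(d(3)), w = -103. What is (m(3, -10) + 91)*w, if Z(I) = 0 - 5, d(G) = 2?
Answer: -7828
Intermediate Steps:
Z(I) = -5
m(f, D) = -5 + D (m(f, D) = D - 5 = -5 + D)
(m(3, -10) + 91)*w = ((-5 - 10) + 91)*(-103) = (-15 + 91)*(-103) = 76*(-103) = -7828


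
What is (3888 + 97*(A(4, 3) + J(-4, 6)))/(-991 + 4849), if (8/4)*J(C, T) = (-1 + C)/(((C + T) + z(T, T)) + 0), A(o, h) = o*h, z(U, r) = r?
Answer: 80347/61728 ≈ 1.3016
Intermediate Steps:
A(o, h) = h*o
J(C, T) = (-1 + C)/(2*(C + 2*T)) (J(C, T) = ((-1 + C)/(((C + T) + T) + 0))/2 = ((-1 + C)/((C + 2*T) + 0))/2 = ((-1 + C)/(C + 2*T))/2 = (-1 + C)/(2*(C + 2*T)))
(3888 + 97*(A(4, 3) + J(-4, 6)))/(-991 + 4849) = (3888 + 97*(3*4 + (-1 - 4)/(2*(-4 + 2*6))))/(-991 + 4849) = (3888 + 97*(12 + (1/2)*(-5)/(-4 + 12)))/3858 = (3888 + 97*(12 + (1/2)*(-5)/8))*(1/3858) = (3888 + 97*(12 + (1/2)*(1/8)*(-5)))*(1/3858) = (3888 + 97*(12 - 5/16))*(1/3858) = (3888 + 97*(187/16))*(1/3858) = (3888 + 18139/16)*(1/3858) = (80347/16)*(1/3858) = 80347/61728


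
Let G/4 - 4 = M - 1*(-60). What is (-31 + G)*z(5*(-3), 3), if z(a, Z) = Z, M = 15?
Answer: 855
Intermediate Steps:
G = 316 (G = 16 + 4*(15 - 1*(-60)) = 16 + 4*(15 + 60) = 16 + 4*75 = 16 + 300 = 316)
(-31 + G)*z(5*(-3), 3) = (-31 + 316)*3 = 285*3 = 855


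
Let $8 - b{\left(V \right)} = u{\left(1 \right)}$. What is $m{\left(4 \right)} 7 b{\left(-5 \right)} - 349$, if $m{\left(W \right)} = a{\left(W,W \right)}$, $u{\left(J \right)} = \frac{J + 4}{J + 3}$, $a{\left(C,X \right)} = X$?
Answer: $-160$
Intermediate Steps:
$u{\left(J \right)} = \frac{4 + J}{3 + J}$
$m{\left(W \right)} = W$
$b{\left(V \right)} = \frac{27}{4}$ ($b{\left(V \right)} = 8 - \frac{4 + 1}{3 + 1} = 8 - \frac{1}{4} \cdot 5 = 8 - \frac{5}{4} = \frac{27}{4}$)
$m{\left(4 \right)} 7 b{\left(-5 \right)} - 349 = 4 \cdot 7 \cdot \frac{27}{4} - 349 = 28 \cdot \frac{27}{4} - 349 = 189 - 349 = -160$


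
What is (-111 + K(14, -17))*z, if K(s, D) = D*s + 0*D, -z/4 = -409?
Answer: -570964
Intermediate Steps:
z = 1636 (z = -4*(-409) = 1636)
K(s, D) = D*s (K(s, D) = D*s + 0 = D*s)
(-111 + K(14, -17))*z = (-111 - 17*14)*1636 = (-111 - 238)*1636 = -349*1636 = -570964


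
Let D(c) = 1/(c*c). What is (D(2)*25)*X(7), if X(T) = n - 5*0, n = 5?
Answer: 125/4 ≈ 31.250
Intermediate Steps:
X(T) = 5 (X(T) = 5 - 5*0 = 5 + 0 = 5)
D(c) = c⁻² (D(c) = 1/(c²) = c⁻²)
(D(2)*25)*X(7) = (25/2²)*5 = ((¼)*25)*5 = (25/4)*5 = 125/4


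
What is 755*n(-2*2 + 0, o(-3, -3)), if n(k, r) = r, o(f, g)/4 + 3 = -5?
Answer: -24160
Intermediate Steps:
o(f, g) = -32 (o(f, g) = -12 + 4*(-5) = -12 - 20 = -32)
755*n(-2*2 + 0, o(-3, -3)) = 755*(-32) = -24160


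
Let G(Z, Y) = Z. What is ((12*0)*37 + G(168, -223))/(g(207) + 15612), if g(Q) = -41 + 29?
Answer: 7/650 ≈ 0.010769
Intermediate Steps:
g(Q) = -12
((12*0)*37 + G(168, -223))/(g(207) + 15612) = ((12*0)*37 + 168)/(-12 + 15612) = (0*37 + 168)/15600 = (0 + 168)*(1/15600) = 168*(1/15600) = 7/650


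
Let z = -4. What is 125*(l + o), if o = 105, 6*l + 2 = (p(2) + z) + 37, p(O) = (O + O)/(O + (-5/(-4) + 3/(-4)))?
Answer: 82825/6 ≈ 13804.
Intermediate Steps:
p(O) = 2*O/(½ + O) (p(O) = (2*O)/(O + (-5*(-¼) + 3*(-¼))) = (2*O)/(O + (5/4 - ¾)) = (2*O)/(O + ½) = (2*O)/(½ + O) = 2*O/(½ + O))
l = 163/30 (l = -⅓ + ((4*2/(1 + 2*2) - 4) + 37)/6 = -⅓ + ((4*2/(1 + 4) - 4) + 37)/6 = -⅓ + ((4*2/5 - 4) + 37)/6 = -⅓ + ((4*2*(⅕) - 4) + 37)/6 = -⅓ + ((8/5 - 4) + 37)/6 = -⅓ + (-12/5 + 37)/6 = -⅓ + (⅙)*(173/5) = -⅓ + 173/30 = 163/30 ≈ 5.4333)
125*(l + o) = 125*(163/30 + 105) = 125*(3313/30) = 82825/6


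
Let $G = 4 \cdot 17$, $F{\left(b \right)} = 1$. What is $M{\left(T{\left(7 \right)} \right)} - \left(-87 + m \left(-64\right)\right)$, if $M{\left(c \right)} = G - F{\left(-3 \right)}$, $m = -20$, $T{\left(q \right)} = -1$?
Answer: $-1126$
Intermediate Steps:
$G = 68$
$M{\left(c \right)} = 67$ ($M{\left(c \right)} = 68 - 1 = 67$)
$M{\left(T{\left(7 \right)} \right)} - \left(-87 + m \left(-64\right)\right) = 67 - \left(-87 - -1280\right) = 67 - \left(-87 + 1280\right) = 67 - 1193 = -1126$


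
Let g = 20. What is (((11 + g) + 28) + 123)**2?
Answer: 33124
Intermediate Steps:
(((11 + g) + 28) + 123)**2 = (((11 + 20) + 28) + 123)**2 = ((31 + 28) + 123)**2 = (59 + 123)**2 = 182**2 = 33124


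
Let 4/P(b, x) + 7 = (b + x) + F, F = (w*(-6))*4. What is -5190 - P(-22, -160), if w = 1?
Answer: -1105466/213 ≈ -5190.0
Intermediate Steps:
F = -24 (F = (1*(-6))*4 = -6*4 = -24)
P(b, x) = 4/(-31 + b + x) (P(b, x) = 4/(-7 + ((b + x) - 24)) = 4/(-7 + (-24 + b + x)) = 4/(-31 + b + x))
-5190 - P(-22, -160) = -5190 - 4/(-31 - 22 - 160) = -5190 - 4/(-213) = -5190 - 4*(-1)/213 = -5190 - 1*(-4/213) = -5190 + 4/213 = -1105466/213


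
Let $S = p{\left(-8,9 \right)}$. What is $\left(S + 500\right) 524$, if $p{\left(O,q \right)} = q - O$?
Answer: $270908$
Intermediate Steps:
$S = 17$ ($S = 9 - -8 = 9 + 8 = 17$)
$\left(S + 500\right) 524 = \left(17 + 500\right) 524 = 517 \cdot 524 = 270908$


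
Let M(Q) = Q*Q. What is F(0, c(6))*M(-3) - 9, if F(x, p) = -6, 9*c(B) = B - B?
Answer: -63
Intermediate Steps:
c(B) = 0 (c(B) = (B - B)/9 = (⅑)*0 = 0)
M(Q) = Q²
F(0, c(6))*M(-3) - 9 = -6*(-3)² - 9 = -6*9 - 9 = -54 - 9 = -63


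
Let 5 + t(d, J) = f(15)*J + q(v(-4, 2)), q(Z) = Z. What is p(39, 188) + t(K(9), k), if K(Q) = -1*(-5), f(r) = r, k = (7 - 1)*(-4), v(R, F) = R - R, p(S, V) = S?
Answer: -326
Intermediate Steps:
v(R, F) = 0
k = -24 (k = 6*(-4) = -24)
K(Q) = 5
t(d, J) = -5 + 15*J (t(d, J) = -5 + (15*J + 0) = -5 + 15*J)
p(39, 188) + t(K(9), k) = 39 + (-5 + 15*(-24)) = 39 + (-5 - 360) = 39 - 365 = -326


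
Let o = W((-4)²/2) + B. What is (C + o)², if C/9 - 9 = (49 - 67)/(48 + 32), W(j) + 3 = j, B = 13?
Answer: 15046641/1600 ≈ 9404.2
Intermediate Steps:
W(j) = -3 + j
C = 3159/40 (C = 81 + 9*((49 - 67)/(48 + 32)) = 81 + 9*(-18/80) = 81 + 9*(-18*1/80) = 81 + 9*(-9/40) = 81 - 81/40 = 3159/40 ≈ 78.975)
o = 18 (o = (-3 + (-4)²/2) + 13 = (-3 + 16*(½)) + 13 = (-3 + 8) + 13 = 5 + 13 = 18)
(C + o)² = (3159/40 + 18)² = (3879/40)² = 15046641/1600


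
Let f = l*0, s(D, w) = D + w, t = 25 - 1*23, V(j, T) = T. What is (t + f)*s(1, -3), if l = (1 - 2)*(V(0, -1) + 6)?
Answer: -4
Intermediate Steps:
l = -5 (l = (1 - 2)*(-1 + 6) = -1*5 = -5)
t = 2 (t = 25 - 23 = 2)
f = 0 (f = -5*0 = 0)
(t + f)*s(1, -3) = (2 + 0)*(1 - 3) = 2*(-2) = -4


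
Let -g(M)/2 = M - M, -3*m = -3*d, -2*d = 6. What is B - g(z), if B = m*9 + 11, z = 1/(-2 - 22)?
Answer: -16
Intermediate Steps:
d = -3 (d = -½*6 = -3)
m = -3 (m = -(-1)*(-3) = -⅓*9 = -3)
z = -1/24 (z = 1/(-24) = -1/24 ≈ -0.041667)
g(M) = 0 (g(M) = -2*(M - M) = -2*0 = 0)
B = -16 (B = -3*9 + 11 = -27 + 11 = -16)
B - g(z) = -16 - 1*0 = -16 + 0 = -16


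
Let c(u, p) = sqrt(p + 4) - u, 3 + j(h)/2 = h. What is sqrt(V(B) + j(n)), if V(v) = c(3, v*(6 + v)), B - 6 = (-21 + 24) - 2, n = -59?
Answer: sqrt(-127 + sqrt(95)) ≈ 10.828*I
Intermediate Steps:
j(h) = -6 + 2*h
B = 7 (B = 6 + ((-21 + 24) - 2) = 6 + (3 - 2) = 6 + 1 = 7)
c(u, p) = sqrt(4 + p) - u
V(v) = -3 + sqrt(4 + v*(6 + v)) (V(v) = sqrt(4 + v*(6 + v)) - 1*3 = sqrt(4 + v*(6 + v)) - 3 = -3 + sqrt(4 + v*(6 + v)))
sqrt(V(B) + j(n)) = sqrt((-3 + sqrt(4 + 7*(6 + 7))) + (-6 + 2*(-59))) = sqrt((-3 + sqrt(4 + 7*13)) + (-6 - 118)) = sqrt((-3 + sqrt(4 + 91)) - 124) = sqrt((-3 + sqrt(95)) - 124) = sqrt(-127 + sqrt(95))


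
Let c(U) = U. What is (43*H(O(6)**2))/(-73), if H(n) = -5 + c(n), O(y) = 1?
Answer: 172/73 ≈ 2.3562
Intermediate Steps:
H(n) = -5 + n
(43*H(O(6)**2))/(-73) = (43*(-5 + 1**2))/(-73) = (43*(-5 + 1))*(-1/73) = (43*(-4))*(-1/73) = -172*(-1/73) = 172/73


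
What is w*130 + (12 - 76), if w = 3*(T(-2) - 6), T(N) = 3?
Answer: -1234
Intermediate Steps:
w = -9 (w = 3*(3 - 6) = 3*(-3) = -9)
w*130 + (12 - 76) = -9*130 + (12 - 76) = -1170 - 64 = -1234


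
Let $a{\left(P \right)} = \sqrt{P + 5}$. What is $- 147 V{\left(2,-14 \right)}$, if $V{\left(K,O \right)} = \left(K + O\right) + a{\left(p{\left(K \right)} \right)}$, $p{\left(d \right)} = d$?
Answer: $1764 - 147 \sqrt{7} \approx 1375.1$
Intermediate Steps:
$a{\left(P \right)} = \sqrt{5 + P}$
$V{\left(K,O \right)} = K + O + \sqrt{5 + K}$ ($V{\left(K,O \right)} = \left(K + O\right) + \sqrt{5 + K} = K + O + \sqrt{5 + K}$)
$- 147 V{\left(2,-14 \right)} = - 147 \left(2 - 14 + \sqrt{5 + 2}\right) = - 147 \left(2 - 14 + \sqrt{7}\right) = - 147 \left(-12 + \sqrt{7}\right) = 1764 - 147 \sqrt{7}$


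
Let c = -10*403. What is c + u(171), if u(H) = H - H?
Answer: -4030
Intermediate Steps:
u(H) = 0
c = -4030
c + u(171) = -4030 + 0 = -4030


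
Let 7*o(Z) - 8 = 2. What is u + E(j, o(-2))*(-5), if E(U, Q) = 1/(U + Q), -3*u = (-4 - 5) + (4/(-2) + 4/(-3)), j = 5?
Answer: 10/3 ≈ 3.3333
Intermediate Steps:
o(Z) = 10/7 (o(Z) = 8/7 + (⅐)*2 = 8/7 + 2/7 = 10/7)
u = 37/9 (u = -((-4 - 5) + (4/(-2) + 4/(-3)))/3 = -(-9 + (4*(-½) + 4*(-⅓)))/3 = -(-9 + (-2 - 4/3))/3 = -(-9 - 10/3)/3 = -⅓*(-37/3) = 37/9 ≈ 4.1111)
E(U, Q) = 1/(Q + U)
u + E(j, o(-2))*(-5) = 37/9 - 5/(10/7 + 5) = 37/9 - 5/(45/7) = 37/9 + (7/45)*(-5) = 37/9 - 7/9 = 10/3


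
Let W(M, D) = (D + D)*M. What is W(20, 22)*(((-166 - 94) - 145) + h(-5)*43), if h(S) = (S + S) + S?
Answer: -924000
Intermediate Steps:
h(S) = 3*S (h(S) = 2*S + S = 3*S)
W(M, D) = 2*D*M (W(M, D) = (2*D)*M = 2*D*M)
W(20, 22)*(((-166 - 94) - 145) + h(-5)*43) = (2*22*20)*(((-166 - 94) - 145) + (3*(-5))*43) = 880*((-260 - 145) - 15*43) = 880*(-405 - 645) = 880*(-1050) = -924000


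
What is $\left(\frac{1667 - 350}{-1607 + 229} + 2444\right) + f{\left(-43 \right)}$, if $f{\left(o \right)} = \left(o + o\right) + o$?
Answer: $\frac{3188753}{1378} \approx 2314.0$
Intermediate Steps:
$f{\left(o \right)} = 3 o$ ($f{\left(o \right)} = 2 o + o = 3 o$)
$\left(\frac{1667 - 350}{-1607 + 229} + 2444\right) + f{\left(-43 \right)} = \left(\frac{1667 - 350}{-1607 + 229} + 2444\right) + 3 \left(-43\right) = \left(\frac{1317}{-1378} + 2444\right) - 129 = \left(1317 \left(- \frac{1}{1378}\right) + 2444\right) - 129 = \left(- \frac{1317}{1378} + 2444\right) - 129 = \frac{3366515}{1378} - 129 = \frac{3188753}{1378}$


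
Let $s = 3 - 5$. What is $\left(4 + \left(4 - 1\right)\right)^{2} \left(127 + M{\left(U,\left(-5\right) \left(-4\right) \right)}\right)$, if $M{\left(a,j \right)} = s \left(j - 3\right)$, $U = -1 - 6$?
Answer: $4557$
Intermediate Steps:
$s = -2$ ($s = 3 - 5 = -2$)
$U = -7$ ($U = -1 - 6 = -7$)
$M{\left(a,j \right)} = 6 - 2 j$ ($M{\left(a,j \right)} = - 2 \left(j - 3\right) = - 2 \left(-3 + j\right) = 6 - 2 j$)
$\left(4 + \left(4 - 1\right)\right)^{2} \left(127 + M{\left(U,\left(-5\right) \left(-4\right) \right)}\right) = \left(4 + \left(4 - 1\right)\right)^{2} \left(127 + \left(6 - 2 \left(\left(-5\right) \left(-4\right)\right)\right)\right) = \left(4 + \left(4 - 1\right)\right)^{2} \left(127 + \left(6 - 40\right)\right) = \left(4 + 3\right)^{2} \left(127 + \left(6 - 40\right)\right) = 7^{2} \left(127 - 34\right) = 49 \cdot 93 = 4557$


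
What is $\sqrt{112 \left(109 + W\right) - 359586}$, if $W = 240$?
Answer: $i \sqrt{320498} \approx 566.13 i$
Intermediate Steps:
$\sqrt{112 \left(109 + W\right) - 359586} = \sqrt{112 \left(109 + 240\right) - 359586} = \sqrt{112 \cdot 349 - 359586} = \sqrt{39088 - 359586} = \sqrt{-320498} = i \sqrt{320498}$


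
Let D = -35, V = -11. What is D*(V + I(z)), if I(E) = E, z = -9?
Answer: 700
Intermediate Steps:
D*(V + I(z)) = -35*(-11 - 9) = -35*(-20) = 700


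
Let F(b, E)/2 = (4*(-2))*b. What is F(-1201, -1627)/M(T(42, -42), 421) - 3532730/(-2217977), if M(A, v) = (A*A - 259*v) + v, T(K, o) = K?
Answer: 167432842694/118499857179 ≈ 1.4129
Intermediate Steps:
F(b, E) = -16*b (F(b, E) = 2*((4*(-2))*b) = 2*(-8*b) = -16*b)
M(A, v) = A² - 258*v (M(A, v) = (A² - 259*v) + v = A² - 258*v)
F(-1201, -1627)/M(T(42, -42), 421) - 3532730/(-2217977) = (-16*(-1201))/(42² - 258*421) - 3532730/(-2217977) = 19216/(1764 - 108618) - 3532730*(-1/2217977) = 19216/(-106854) + 3532730/2217977 = 19216*(-1/106854) + 3532730/2217977 = -9608/53427 + 3532730/2217977 = 167432842694/118499857179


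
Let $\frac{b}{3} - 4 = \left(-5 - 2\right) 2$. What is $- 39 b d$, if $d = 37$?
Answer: $43290$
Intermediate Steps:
$b = -30$ ($b = 12 + 3 \left(-5 - 2\right) 2 = 12 + 3 \left(\left(-7\right) 2\right) = 12 + 3 \left(-14\right) = 12 - 42 = -30$)
$- 39 b d = \left(-39\right) \left(-30\right) 37 = 1170 \cdot 37 = 43290$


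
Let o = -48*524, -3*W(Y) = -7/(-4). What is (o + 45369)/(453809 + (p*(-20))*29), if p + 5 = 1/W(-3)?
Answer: 6153/139301 ≈ 0.044171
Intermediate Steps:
W(Y) = -7/12 (W(Y) = -(-7)/(3*(-4)) = -(-7)*(-1)/(3*4) = -⅓*7/4 = -7/12)
p = -47/7 (p = -5 + 1/(-7/12) = -5 - 12/7 = -47/7 ≈ -6.7143)
o = -25152
(o + 45369)/(453809 + (p*(-20))*29) = (-25152 + 45369)/(453809 - 47/7*(-20)*29) = 20217/(453809 + (940/7)*29) = 20217/(453809 + 27260/7) = 20217/(3203923/7) = 20217*(7/3203923) = 6153/139301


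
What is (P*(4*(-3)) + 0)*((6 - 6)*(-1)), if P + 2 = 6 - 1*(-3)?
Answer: 0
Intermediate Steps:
P = 7 (P = -2 + (6 - 1*(-3)) = -2 + (6 + 3) = -2 + 9 = 7)
(P*(4*(-3)) + 0)*((6 - 6)*(-1)) = (7*(4*(-3)) + 0)*((6 - 6)*(-1)) = (7*(-12) + 0)*(0*(-1)) = (-84 + 0)*0 = -84*0 = 0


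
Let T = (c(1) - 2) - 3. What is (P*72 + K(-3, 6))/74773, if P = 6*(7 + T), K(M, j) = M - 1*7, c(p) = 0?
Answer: 854/74773 ≈ 0.011421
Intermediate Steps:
K(M, j) = -7 + M (K(M, j) = M - 7 = -7 + M)
T = -5 (T = (0 - 2) - 3 = -2 - 3 = -5)
P = 12 (P = 6*(7 - 5) = 6*2 = 12)
(P*72 + K(-3, 6))/74773 = (12*72 + (-7 - 3))/74773 = (864 - 10)*(1/74773) = 854*(1/74773) = 854/74773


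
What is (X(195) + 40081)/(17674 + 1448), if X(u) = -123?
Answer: 19979/9561 ≈ 2.0896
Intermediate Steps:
(X(195) + 40081)/(17674 + 1448) = (-123 + 40081)/(17674 + 1448) = 39958/19122 = 39958*(1/19122) = 19979/9561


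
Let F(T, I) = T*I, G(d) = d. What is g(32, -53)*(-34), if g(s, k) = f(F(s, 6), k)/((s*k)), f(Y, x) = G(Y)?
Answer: 204/53 ≈ 3.8491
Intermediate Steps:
F(T, I) = I*T
f(Y, x) = Y
g(s, k) = 6/k (g(s, k) = (6*s)/((s*k)) = (6*s)/((k*s)) = (6*s)*(1/(k*s)) = 6/k)
g(32, -53)*(-34) = (6/(-53))*(-34) = (6*(-1/53))*(-34) = -6/53*(-34) = 204/53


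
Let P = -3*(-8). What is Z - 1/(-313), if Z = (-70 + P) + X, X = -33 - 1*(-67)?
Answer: -3755/313 ≈ -11.997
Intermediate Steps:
X = 34 (X = -33 + 67 = 34)
P = 24
Z = -12 (Z = (-70 + 24) + 34 = -46 + 34 = -12)
Z - 1/(-313) = -12 - 1/(-313) = -12 - 1*(-1/313) = -12 + 1/313 = -3755/313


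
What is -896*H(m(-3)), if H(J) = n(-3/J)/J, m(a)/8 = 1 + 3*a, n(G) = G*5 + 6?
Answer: 2793/32 ≈ 87.281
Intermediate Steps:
n(G) = 6 + 5*G (n(G) = 5*G + 6 = 6 + 5*G)
m(a) = 8 + 24*a (m(a) = 8*(1 + 3*a) = 8 + 24*a)
H(J) = (6 - 15/J)/J (H(J) = (6 + 5*(-3/J))/J = (6 - 15/J)/J)
-896*H(m(-3)) = -2688*(-5 + 2*(8 + 24*(-3)))/(8 + 24*(-3))² = -2688*(-5 + 2*(8 - 72))/(8 - 72)² = -2688*(-5 + 2*(-64))/(-64)² = -2688*(-5 - 128)/4096 = -2688*(-133)/4096 = -896*(-399/4096) = 2793/32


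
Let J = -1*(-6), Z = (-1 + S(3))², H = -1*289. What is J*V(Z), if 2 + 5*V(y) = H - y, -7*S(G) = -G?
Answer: -17130/49 ≈ -349.59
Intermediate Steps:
H = -289
S(G) = G/7 (S(G) = -(-1)*G/7 = G/7)
Z = 16/49 (Z = (-1 + (⅐)*3)² = (-1 + 3/7)² = (-4/7)² = 16/49 ≈ 0.32653)
V(y) = -291/5 - y/5 (V(y) = -⅖ + (-289 - y)/5 = -⅖ + (-289/5 - y/5) = -291/5 - y/5)
J = 6
J*V(Z) = 6*(-291/5 - ⅕*16/49) = 6*(-291/5 - 16/245) = 6*(-2855/49) = -17130/49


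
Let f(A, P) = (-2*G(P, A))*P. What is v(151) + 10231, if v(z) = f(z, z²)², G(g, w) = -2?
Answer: 8318179847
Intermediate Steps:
f(A, P) = 4*P (f(A, P) = (-2*(-2))*P = 4*P)
v(z) = 16*z⁴ (v(z) = (4*z²)² = 16*z⁴)
v(151) + 10231 = 16*151⁴ + 10231 = 16*519885601 + 10231 = 8318169616 + 10231 = 8318179847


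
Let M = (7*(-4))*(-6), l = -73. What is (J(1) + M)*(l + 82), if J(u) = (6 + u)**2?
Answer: 1953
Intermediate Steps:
M = 168 (M = -28*(-6) = 168)
(J(1) + M)*(l + 82) = ((6 + 1)**2 + 168)*(-73 + 82) = (7**2 + 168)*9 = (49 + 168)*9 = 217*9 = 1953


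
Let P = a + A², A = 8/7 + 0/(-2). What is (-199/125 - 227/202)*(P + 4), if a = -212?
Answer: 347253672/618625 ≈ 561.33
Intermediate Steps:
A = 8/7 (A = 8*(⅐) + 0*(-½) = 8/7 + 0 = 8/7 ≈ 1.1429)
P = -10324/49 (P = -212 + (8/7)² = -212 + 64/49 = -10324/49 ≈ -210.69)
(-199/125 - 227/202)*(P + 4) = (-199/125 - 227/202)*(-10324/49 + 4) = (-199*1/125 - 227*1/202)*(-10128/49) = (-199/125 - 227/202)*(-10128/49) = -68573/25250*(-10128/49) = 347253672/618625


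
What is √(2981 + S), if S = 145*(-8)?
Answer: √1821 ≈ 42.673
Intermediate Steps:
S = -1160
√(2981 + S) = √(2981 - 1160) = √1821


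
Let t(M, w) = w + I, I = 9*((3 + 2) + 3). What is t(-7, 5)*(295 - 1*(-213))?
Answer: 39116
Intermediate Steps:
I = 72 (I = 9*(5 + 3) = 9*8 = 72)
t(M, w) = 72 + w (t(M, w) = w + 72 = 72 + w)
t(-7, 5)*(295 - 1*(-213)) = (72 + 5)*(295 - 1*(-213)) = 77*(295 + 213) = 77*508 = 39116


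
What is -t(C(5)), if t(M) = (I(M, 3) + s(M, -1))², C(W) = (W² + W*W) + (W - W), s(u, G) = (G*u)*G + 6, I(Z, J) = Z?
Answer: -11236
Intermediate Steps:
s(u, G) = 6 + u*G² (s(u, G) = u*G² + 6 = 6 + u*G²)
C(W) = 2*W² (C(W) = (W² + W²) + 0 = 2*W² + 0 = 2*W²)
t(M) = (6 + 2*M)² (t(M) = (M + (6 + M*(-1)²))² = (M + (6 + M*1))² = (M + (6 + M))² = (6 + 2*M)²)
-t(C(5)) = -4*(3 + 2*5²)² = -4*(3 + 2*25)² = -4*(3 + 50)² = -4*53² = -4*2809 = -1*11236 = -11236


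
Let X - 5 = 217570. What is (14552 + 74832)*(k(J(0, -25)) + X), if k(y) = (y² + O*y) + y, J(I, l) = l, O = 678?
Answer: 17986295400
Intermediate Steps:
X = 217575 (X = 5 + 217570 = 217575)
k(y) = y² + 679*y (k(y) = (y² + 678*y) + y = y² + 679*y)
(14552 + 74832)*(k(J(0, -25)) + X) = (14552 + 74832)*(-25*(679 - 25) + 217575) = 89384*(-25*654 + 217575) = 89384*(-16350 + 217575) = 89384*201225 = 17986295400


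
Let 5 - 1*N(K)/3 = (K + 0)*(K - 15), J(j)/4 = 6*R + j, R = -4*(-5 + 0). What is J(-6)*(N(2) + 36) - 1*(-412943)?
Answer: 471767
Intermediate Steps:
R = 20 (R = -4*(-5) = 20)
J(j) = 480 + 4*j (J(j) = 4*(6*20 + j) = 4*(120 + j) = 480 + 4*j)
N(K) = 15 - 3*K*(-15 + K) (N(K) = 15 - 3*(K + 0)*(K - 15) = 15 - 3*K*(-15 + K))
J(-6)*(N(2) + 36) - 1*(-412943) = (480 + 4*(-6))*((15 - 3*2² + 45*2) + 36) - 1*(-412943) = (480 - 24)*((15 - 3*4 + 90) + 36) + 412943 = 456*((15 - 12 + 90) + 36) + 412943 = 456*(93 + 36) + 412943 = 456*129 + 412943 = 58824 + 412943 = 471767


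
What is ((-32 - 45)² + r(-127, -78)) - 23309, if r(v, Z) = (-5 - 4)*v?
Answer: -16237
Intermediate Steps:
r(v, Z) = -9*v
((-32 - 45)² + r(-127, -78)) - 23309 = ((-32 - 45)² - 9*(-127)) - 23309 = ((-77)² + 1143) - 23309 = (5929 + 1143) - 23309 = 7072 - 23309 = -16237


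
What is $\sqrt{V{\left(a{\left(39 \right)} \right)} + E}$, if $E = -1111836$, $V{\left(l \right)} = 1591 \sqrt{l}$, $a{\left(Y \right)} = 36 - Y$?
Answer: $\sqrt{-1111836 + 1591 i \sqrt{3}} \approx 1.31 + 1054.4 i$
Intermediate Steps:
$\sqrt{V{\left(a{\left(39 \right)} \right)} + E} = \sqrt{1591 \sqrt{36 - 39} - 1111836} = \sqrt{1591 \sqrt{-3} - 1111836} = \sqrt{1591 i \sqrt{3} - 1111836} = \sqrt{-1111836 + 1591 i \sqrt{3}}$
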